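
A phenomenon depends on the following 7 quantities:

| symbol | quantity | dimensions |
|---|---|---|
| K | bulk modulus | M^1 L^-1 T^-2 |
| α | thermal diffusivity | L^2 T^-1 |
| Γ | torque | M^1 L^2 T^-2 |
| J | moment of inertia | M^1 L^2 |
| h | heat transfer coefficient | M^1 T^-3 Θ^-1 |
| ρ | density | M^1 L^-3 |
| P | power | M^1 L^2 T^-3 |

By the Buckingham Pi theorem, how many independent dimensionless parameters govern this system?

There are 7 variables and 4 base dimensions (M, L, T, Θ).
The dimension matrix has rank 4.
Independent dimensionless groups: 7 − 4 = 3.

3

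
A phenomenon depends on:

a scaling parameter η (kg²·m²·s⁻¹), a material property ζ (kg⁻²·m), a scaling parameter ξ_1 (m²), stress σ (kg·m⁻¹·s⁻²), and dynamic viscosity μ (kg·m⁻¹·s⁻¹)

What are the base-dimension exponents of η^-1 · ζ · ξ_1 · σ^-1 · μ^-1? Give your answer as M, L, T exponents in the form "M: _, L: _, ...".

M: -6, L: 3, T: 4

Collect each base-dimension exponent across the product:
  M: −(2) + (-2) + (0) − (1) − (1) = -6
  L: −(2) + (1) + (2) − (-1) − (-1) = 3
  T: −(-1) + (0) + (0) − (-2) − (-1) = 4
So the dimensions are [M⁻⁶ L³ T⁴].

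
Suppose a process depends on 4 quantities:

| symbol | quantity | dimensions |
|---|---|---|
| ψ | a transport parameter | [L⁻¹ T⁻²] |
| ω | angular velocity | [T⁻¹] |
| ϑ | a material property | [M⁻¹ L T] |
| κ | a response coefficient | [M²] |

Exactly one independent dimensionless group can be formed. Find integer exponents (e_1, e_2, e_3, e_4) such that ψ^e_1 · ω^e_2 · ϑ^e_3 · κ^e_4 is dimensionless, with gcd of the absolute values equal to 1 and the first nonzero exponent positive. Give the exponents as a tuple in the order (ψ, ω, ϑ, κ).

(2, -2, 2, 1)

M: e_1·(0) + e_2·(0) + e_3·(-1) + e_4·(2) = 0
L: e_1·(-1) + e_2·(0) + e_3·(1) + e_4·(0) = 0
T: e_1·(-2) + e_2·(-1) + e_3·(1) + e_4·(0) = 0
Solving this homogeneous linear system for the smallest-integer solution (first nonzero entry positive) gives (2, -2, 2, 1).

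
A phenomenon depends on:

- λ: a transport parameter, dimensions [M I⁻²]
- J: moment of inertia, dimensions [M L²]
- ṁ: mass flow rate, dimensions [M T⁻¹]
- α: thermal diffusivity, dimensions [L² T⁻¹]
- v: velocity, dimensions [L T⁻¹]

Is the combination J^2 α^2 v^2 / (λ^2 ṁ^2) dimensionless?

Sum the exponent of each base dimension across the product:
  M: −2·[λ]_M + 2·[J]_M − 2·[ṁ]_M + 2·[α]_M + 2·[v]_M = −2·(1) + 2·(1) − 2·(1) + 2·(0) + 2·(0) = -2
  L: −2·[λ]_L + 2·[J]_L − 2·[ṁ]_L + 2·[α]_L + 2·[v]_L = −2·(0) + 2·(2) − 2·(0) + 2·(2) + 2·(1) = 10
  T: −2·[λ]_T + 2·[J]_T − 2·[ṁ]_T + 2·[α]_T + 2·[v]_T = −2·(0) + 2·(0) − 2·(-1) + 2·(-1) + 2·(-1) = -2
  I: −2·[λ]_I + 2·[J]_I − 2·[ṁ]_I + 2·[α]_I + 2·[v]_I = −2·(-2) + 2·(0) − 2·(0) + 2·(0) + 2·(0) = 4
Net dimensions [M⁻² L¹⁰ T⁻² I⁴] ≠ [1] — not dimensionless.

no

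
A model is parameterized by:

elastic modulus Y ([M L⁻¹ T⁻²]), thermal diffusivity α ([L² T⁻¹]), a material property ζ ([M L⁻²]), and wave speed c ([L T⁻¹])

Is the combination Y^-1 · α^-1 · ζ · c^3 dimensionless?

yes

Sum the exponent of each base dimension across the product:
  M: −[Y]_M − [α]_M + [ζ]_M + 3·[c]_M = −(1) − (0) + (1) + 3·(0) = 0
  L: −[Y]_L − [α]_L + [ζ]_L + 3·[c]_L = −(-1) − (2) + (-2) + 3·(1) = 0
  T: −[Y]_T − [α]_T + [ζ]_T + 3·[c]_T = −(-2) − (-1) + (0) + 3·(-1) = 0
All base exponents vanish — dimensionless.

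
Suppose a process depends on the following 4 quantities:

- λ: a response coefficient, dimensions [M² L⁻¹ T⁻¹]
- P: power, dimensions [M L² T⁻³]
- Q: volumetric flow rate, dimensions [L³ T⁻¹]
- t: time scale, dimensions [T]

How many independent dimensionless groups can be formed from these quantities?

There are 4 variables and 3 base dimensions (M, L, T).
The dimension matrix has rank 3.
Independent dimensionless groups: 4 − 3 = 1.

1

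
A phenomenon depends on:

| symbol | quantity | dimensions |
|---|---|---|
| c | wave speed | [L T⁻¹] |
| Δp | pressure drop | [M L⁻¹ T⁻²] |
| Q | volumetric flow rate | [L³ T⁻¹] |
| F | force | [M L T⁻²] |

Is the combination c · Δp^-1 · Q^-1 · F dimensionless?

yes

Sum the exponent of each base dimension across the product:
  M: [c]_M − [Δp]_M − [Q]_M + [F]_M = (0) − (1) − (0) + (1) = 0
  L: [c]_L − [Δp]_L − [Q]_L + [F]_L = (1) − (-1) − (3) + (1) = 0
  T: [c]_T − [Δp]_T − [Q]_T + [F]_T = (-1) − (-2) − (-1) + (-2) = 0
  I: [c]_I − [Δp]_I − [Q]_I + [F]_I = (0) − (0) − (0) + (0) = 0
All base exponents vanish — dimensionless.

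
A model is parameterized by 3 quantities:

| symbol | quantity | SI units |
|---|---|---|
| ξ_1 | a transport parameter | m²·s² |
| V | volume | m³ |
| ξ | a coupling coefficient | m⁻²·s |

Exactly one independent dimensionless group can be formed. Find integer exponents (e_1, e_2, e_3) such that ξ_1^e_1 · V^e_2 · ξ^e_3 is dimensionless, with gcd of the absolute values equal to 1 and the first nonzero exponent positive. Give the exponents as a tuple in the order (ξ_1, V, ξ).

(1, -2, -2)

L: e_1·(2) + e_2·(3) + e_3·(-2) = 0
T: e_1·(2) + e_2·(0) + e_3·(1) = 0
Solving this homogeneous linear system for the smallest-integer solution (first nonzero entry positive) gives (1, -2, -2).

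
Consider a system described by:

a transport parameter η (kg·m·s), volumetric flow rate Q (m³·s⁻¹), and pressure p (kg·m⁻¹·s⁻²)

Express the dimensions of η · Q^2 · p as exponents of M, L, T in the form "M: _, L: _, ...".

M: 2, L: 6, T: -3

Collect each base-dimension exponent across the product:
  M: (1) + 2·(0) + (1) = 2
  L: (1) + 2·(3) + (-1) = 6
  T: (1) + 2·(-1) + (-2) = -3
So the dimensions are [M² L⁶ T⁻³].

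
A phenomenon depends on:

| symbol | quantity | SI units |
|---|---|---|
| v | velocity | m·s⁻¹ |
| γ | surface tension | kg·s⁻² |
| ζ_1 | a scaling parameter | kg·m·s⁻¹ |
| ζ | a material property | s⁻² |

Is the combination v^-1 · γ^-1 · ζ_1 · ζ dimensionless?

yes

Sum the exponent of each base dimension across the product:
  M: −[v]_M − [γ]_M + [ζ_1]_M + [ζ]_M = −(0) − (1) + (1) + (0) = 0
  L: −[v]_L − [γ]_L + [ζ_1]_L + [ζ]_L = −(1) − (0) + (1) + (0) = 0
  T: −[v]_T − [γ]_T + [ζ_1]_T + [ζ]_T = −(-1) − (-2) + (-1) + (-2) = 0
All base exponents vanish — dimensionless.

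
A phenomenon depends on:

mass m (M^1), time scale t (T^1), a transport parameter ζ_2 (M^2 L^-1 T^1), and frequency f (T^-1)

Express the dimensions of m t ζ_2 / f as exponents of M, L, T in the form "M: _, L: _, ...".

Collect each base-dimension exponent across the product:
  M: (1) + (0) + (2) − (0) = 3
  L: (0) + (0) + (-1) − (0) = -1
  T: (0) + (1) + (1) − (-1) = 3
So the dimensions are [M³ L⁻¹ T³].

M: 3, L: -1, T: 3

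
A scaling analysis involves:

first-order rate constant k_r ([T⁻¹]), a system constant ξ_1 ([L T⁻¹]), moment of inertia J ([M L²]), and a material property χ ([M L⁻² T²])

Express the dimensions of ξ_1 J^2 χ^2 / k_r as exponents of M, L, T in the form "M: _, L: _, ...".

Collect each base-dimension exponent across the product:
  M: −(0) + (0) + 2·(1) + 2·(1) = 4
  L: −(0) + (1) + 2·(2) + 2·(-2) = 1
  T: −(-1) + (-1) + 2·(0) + 2·(2) = 4
So the dimensions are [M⁴ L T⁴].

M: 4, L: 1, T: 4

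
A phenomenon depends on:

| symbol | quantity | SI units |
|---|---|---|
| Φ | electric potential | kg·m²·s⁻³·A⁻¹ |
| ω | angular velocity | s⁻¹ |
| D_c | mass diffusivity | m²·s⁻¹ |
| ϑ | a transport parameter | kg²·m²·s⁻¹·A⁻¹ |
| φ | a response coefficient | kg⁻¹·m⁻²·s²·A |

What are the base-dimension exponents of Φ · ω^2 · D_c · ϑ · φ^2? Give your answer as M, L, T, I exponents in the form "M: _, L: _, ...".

M: 1, L: 2, T: -3, I: 0

Collect each base-dimension exponent across the product:
  M: (1) + 2·(0) + (0) + (2) + 2·(-1) = 1
  L: (2) + 2·(0) + (2) + (2) + 2·(-2) = 2
  T: (-3) + 2·(-1) + (-1) + (-1) + 2·(2) = -3
  I: (-1) + 2·(0) + (0) + (-1) + 2·(1) = 0
So the dimensions are [M L² T⁻³].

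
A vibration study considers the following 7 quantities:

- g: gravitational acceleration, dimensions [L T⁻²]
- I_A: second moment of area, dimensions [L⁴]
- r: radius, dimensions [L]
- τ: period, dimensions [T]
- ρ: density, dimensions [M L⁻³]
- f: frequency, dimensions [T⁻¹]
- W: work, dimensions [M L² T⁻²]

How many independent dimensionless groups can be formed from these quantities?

4

There are 7 variables and 3 base dimensions (M, L, T).
The dimension matrix has rank 3.
Independent dimensionless groups: 7 − 3 = 4.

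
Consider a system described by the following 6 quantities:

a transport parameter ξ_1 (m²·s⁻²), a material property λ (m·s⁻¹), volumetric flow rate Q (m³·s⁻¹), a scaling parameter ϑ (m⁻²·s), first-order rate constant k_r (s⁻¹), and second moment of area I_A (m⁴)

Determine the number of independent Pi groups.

There are 6 variables and 2 base dimensions (L, T).
The dimension matrix has rank 2.
Independent dimensionless groups: 6 − 2 = 4.

4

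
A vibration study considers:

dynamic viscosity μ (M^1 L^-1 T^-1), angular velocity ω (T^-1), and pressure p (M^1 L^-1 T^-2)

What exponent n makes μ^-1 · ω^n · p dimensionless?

-1

Balance the T exponent: (-1)·n from ω, plus −(-1) + (-2) = -1 from the rest, must sum to zero.
−n − 1 = 0, so n = -1.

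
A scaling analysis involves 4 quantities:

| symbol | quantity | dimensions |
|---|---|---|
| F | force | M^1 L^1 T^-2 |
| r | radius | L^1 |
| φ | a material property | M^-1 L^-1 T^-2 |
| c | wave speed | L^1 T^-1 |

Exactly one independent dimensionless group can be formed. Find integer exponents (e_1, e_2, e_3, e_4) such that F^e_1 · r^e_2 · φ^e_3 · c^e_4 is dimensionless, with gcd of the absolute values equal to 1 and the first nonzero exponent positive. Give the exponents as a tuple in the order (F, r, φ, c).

M: e_1·(1) + e_2·(0) + e_3·(-1) + e_4·(0) = 0
L: e_1·(1) + e_2·(1) + e_3·(-1) + e_4·(1) = 0
T: e_1·(-2) + e_2·(0) + e_3·(-2) + e_4·(-1) = 0
Solving this homogeneous linear system for the smallest-integer solution (first nonzero entry positive) gives (1, 4, 1, -4).

(1, 4, 1, -4)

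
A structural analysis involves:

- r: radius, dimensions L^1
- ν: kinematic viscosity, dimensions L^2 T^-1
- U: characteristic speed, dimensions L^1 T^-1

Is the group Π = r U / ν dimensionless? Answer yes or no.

yes

Sum the exponent of each base dimension across the product:
  L: [r]_L − [ν]_L + [U]_L = (1) − (2) + (1) = 0
  T: [r]_T − [ν]_T + [U]_T = (0) − (-1) + (-1) = 0
All base exponents vanish — dimensionless.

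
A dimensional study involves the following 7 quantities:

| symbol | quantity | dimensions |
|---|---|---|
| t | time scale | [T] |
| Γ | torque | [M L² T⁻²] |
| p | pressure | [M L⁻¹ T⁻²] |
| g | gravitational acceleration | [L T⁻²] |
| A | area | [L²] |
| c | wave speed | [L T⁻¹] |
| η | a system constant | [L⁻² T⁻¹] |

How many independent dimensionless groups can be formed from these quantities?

There are 7 variables and 3 base dimensions (M, L, T).
The dimension matrix has rank 3.
Independent dimensionless groups: 7 − 3 = 4.

4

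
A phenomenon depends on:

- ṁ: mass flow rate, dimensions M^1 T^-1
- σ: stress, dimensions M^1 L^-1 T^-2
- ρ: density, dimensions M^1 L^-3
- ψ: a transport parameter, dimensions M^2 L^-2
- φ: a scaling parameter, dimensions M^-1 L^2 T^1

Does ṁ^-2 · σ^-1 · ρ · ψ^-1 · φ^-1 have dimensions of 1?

Sum the exponent of each base dimension across the product:
  M: −2·[ṁ]_M − [σ]_M + [ρ]_M − [ψ]_M − [φ]_M = −2·(1) − (1) + (1) − (2) − (-1) = -3
  L: −2·[ṁ]_L − [σ]_L + [ρ]_L − [ψ]_L − [φ]_L = −2·(0) − (-1) + (-3) − (-2) − (2) = -2
  T: −2·[ṁ]_T − [σ]_T + [ρ]_T − [ψ]_T − [φ]_T = −2·(-1) − (-2) + (0) − (0) − (1) = 3
Net dimensions [M⁻³ L⁻² T³] ≠ [1] — not dimensionless.

no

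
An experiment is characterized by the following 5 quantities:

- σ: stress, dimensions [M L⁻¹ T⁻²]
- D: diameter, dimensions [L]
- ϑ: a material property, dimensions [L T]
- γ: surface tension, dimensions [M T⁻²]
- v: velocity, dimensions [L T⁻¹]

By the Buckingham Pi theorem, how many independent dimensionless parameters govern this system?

2

There are 5 variables and 3 base dimensions (M, L, T).
The dimension matrix has rank 3.
Independent dimensionless groups: 5 − 3 = 2.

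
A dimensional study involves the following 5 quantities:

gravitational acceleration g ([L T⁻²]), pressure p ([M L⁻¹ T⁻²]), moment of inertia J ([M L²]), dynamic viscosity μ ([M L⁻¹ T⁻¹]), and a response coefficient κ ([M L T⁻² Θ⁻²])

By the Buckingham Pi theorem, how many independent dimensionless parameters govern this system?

1

There are 5 variables and 4 base dimensions (M, L, T, Θ).
The dimension matrix has rank 4.
Independent dimensionless groups: 5 − 4 = 1.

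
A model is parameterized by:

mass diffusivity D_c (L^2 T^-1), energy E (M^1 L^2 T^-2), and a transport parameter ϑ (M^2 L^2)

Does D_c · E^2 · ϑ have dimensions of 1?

no

Sum the exponent of each base dimension across the product:
  M: [D_c]_M + 2·[E]_M + [ϑ]_M = (0) + 2·(1) + (2) = 4
  L: [D_c]_L + 2·[E]_L + [ϑ]_L = (2) + 2·(2) + (2) = 8
  T: [D_c]_T + 2·[E]_T + [ϑ]_T = (-1) + 2·(-2) + (0) = -5
Net dimensions [M⁴ L⁸ T⁻⁵] ≠ [1] — not dimensionless.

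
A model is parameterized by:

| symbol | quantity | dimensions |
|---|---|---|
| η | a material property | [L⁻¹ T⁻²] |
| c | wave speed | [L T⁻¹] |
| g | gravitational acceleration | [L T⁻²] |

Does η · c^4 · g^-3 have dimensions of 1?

Sum the exponent of each base dimension across the product:
  L: [η]_L + 4·[c]_L − 3·[g]_L = (-1) + 4·(1) − 3·(1) = 0
  T: [η]_T + 4·[c]_T − 3·[g]_T = (-2) + 4·(-1) − 3·(-2) = 0
All base exponents vanish — dimensionless.

yes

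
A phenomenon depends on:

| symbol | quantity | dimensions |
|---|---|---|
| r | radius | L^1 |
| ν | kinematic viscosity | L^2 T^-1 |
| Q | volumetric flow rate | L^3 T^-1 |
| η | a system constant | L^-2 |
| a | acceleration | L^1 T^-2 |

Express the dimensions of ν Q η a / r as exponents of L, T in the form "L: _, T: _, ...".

L: 3, T: -4

Collect each base-dimension exponent across the product:
  L: −(1) + (2) + (3) + (-2) + (1) = 3
  T: −(0) + (-1) + (-1) + (0) + (-2) = -4
So the dimensions are [L³ T⁻⁴].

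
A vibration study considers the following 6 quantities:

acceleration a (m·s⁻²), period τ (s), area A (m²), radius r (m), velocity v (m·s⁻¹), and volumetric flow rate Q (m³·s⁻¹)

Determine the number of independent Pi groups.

There are 6 variables and 2 base dimensions (L, T).
The dimension matrix has rank 2.
Independent dimensionless groups: 6 − 2 = 4.

4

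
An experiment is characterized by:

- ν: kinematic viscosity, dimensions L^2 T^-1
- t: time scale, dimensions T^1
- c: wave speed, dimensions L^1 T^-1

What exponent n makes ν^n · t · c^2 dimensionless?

Balance the L exponent: (2)·n from ν, plus (0) + 2·(1) = 2 from the rest, must sum to zero.
2n + 2 = 0, so n = -1.

-1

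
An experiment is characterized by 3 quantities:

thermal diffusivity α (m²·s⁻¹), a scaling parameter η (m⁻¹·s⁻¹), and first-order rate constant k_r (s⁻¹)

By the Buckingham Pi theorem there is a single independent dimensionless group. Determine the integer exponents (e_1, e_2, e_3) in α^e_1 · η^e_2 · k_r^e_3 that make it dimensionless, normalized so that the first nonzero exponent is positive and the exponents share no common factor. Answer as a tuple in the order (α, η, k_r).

(1, 2, -3)

L: e_1·(2) + e_2·(-1) + e_3·(0) = 0
T: e_1·(-1) + e_2·(-1) + e_3·(-1) = 0
Solving this homogeneous linear system for the smallest-integer solution (first nonzero entry positive) gives (1, 2, -3).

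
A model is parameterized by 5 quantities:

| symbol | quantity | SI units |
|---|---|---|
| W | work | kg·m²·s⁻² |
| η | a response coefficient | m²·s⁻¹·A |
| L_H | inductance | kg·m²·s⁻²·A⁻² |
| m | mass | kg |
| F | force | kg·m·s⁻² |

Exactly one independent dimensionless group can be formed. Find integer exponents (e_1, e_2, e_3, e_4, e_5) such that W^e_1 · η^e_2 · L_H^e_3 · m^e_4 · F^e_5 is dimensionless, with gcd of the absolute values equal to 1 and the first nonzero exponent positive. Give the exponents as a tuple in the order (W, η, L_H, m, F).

M: e_1·(1) + e_2·(0) + e_3·(1) + e_4·(1) + e_5·(1) = 0
L: e_1·(2) + e_2·(2) + e_3·(2) + e_4·(0) + e_5·(1) = 0
T: e_1·(-2) + e_2·(-1) + e_3·(-2) + e_4·(0) + e_5·(-2) = 0
I: e_1·(0) + e_2·(1) + e_3·(-2) + e_4·(0) + e_5·(0) = 0
Solving this homogeneous linear system for the smallest-integer solution (first nonzero entry positive) gives (4, -2, -1, -1, -2).

(4, -2, -1, -1, -2)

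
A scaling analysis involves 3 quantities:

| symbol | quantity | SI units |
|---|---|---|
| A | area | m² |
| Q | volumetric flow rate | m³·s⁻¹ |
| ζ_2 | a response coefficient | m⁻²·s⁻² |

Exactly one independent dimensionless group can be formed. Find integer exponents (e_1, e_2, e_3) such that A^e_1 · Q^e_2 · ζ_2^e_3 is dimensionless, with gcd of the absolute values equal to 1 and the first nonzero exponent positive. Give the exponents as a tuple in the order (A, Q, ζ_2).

(4, -2, 1)

L: e_1·(2) + e_2·(3) + e_3·(-2) = 0
T: e_1·(0) + e_2·(-1) + e_3·(-2) = 0
Solving this homogeneous linear system for the smallest-integer solution (first nonzero entry positive) gives (4, -2, 1).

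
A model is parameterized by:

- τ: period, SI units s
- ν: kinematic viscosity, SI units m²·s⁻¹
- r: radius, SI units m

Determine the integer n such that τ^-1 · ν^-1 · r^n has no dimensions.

Balance the L exponent: (1)·n from r, plus −(0) − (2) = -2 from the rest, must sum to zero.
n − 2 = 0, so n = 2.

2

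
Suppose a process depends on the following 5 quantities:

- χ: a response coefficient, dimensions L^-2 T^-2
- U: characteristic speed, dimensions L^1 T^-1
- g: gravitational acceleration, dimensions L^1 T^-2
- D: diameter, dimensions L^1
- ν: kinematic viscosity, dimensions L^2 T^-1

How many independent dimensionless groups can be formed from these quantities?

3

There are 5 variables and 2 base dimensions (L, T).
The dimension matrix has rank 2.
Independent dimensionless groups: 5 − 2 = 3.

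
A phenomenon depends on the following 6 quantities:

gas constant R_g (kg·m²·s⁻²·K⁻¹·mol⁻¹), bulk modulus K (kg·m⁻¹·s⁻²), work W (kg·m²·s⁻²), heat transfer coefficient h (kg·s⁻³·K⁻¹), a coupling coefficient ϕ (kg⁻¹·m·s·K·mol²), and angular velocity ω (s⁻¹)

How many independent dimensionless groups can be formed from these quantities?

There are 6 variables and 5 base dimensions (M, L, T, Θ, N).
The dimension matrix has rank 5.
Independent dimensionless groups: 6 − 5 = 1.

1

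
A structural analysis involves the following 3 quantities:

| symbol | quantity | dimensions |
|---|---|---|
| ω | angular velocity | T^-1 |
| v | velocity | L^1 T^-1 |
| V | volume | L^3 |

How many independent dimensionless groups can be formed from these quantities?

There are 3 variables and 2 base dimensions (L, T).
The dimension matrix has rank 2.
Independent dimensionless groups: 3 − 2 = 1.

1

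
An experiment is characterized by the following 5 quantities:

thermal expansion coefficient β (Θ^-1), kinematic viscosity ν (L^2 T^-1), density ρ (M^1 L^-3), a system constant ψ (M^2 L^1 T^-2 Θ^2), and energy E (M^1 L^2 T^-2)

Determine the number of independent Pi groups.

1

There are 5 variables and 4 base dimensions (M, L, T, Θ).
The dimension matrix has rank 4.
Independent dimensionless groups: 5 − 4 = 1.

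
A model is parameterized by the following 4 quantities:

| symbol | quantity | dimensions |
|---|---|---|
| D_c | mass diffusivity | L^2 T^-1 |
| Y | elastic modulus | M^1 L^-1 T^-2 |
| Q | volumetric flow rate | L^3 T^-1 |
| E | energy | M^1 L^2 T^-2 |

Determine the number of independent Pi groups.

There are 4 variables and 3 base dimensions (M, L, T).
The dimension matrix has rank 3.
Independent dimensionless groups: 4 − 3 = 1.

1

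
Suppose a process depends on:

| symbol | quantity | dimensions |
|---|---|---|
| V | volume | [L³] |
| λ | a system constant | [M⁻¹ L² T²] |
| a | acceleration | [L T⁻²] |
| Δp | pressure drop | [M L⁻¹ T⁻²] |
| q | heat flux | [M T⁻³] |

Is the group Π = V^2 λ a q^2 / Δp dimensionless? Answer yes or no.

no

Sum the exponent of each base dimension across the product:
  M: 2·[V]_M + [λ]_M + [a]_M − [Δp]_M + 2·[q]_M = 2·(0) + (-1) + (0) − (1) + 2·(1) = 0
  L: 2·[V]_L + [λ]_L + [a]_L − [Δp]_L + 2·[q]_L = 2·(3) + (2) + (1) − (-1) + 2·(0) = 10
  T: 2·[V]_T + [λ]_T + [a]_T − [Δp]_T + 2·[q]_T = 2·(0) + (2) + (-2) − (-2) + 2·(-3) = -4
Net dimensions [L¹⁰ T⁻⁴] ≠ [1] — not dimensionless.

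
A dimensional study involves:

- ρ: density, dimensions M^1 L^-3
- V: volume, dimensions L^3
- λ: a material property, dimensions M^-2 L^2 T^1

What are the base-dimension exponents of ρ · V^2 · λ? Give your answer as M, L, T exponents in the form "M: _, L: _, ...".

M: -1, L: 5, T: 1

Collect each base-dimension exponent across the product:
  M: (1) + 2·(0) + (-2) = -1
  L: (-3) + 2·(3) + (2) = 5
  T: (0) + 2·(0) + (1) = 1
So the dimensions are [M⁻¹ L⁵ T].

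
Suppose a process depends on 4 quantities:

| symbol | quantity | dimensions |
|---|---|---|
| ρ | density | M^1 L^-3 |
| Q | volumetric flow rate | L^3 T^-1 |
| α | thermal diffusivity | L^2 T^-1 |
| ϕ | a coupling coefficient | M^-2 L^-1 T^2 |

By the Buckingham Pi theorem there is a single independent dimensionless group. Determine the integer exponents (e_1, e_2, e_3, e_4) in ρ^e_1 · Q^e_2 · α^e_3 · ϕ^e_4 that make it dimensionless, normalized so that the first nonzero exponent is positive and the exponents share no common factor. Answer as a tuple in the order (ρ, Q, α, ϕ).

M: e_1·(1) + e_2·(0) + e_3·(0) + e_4·(-2) = 0
L: e_1·(-3) + e_2·(3) + e_3·(2) + e_4·(-1) = 0
T: e_1·(0) + e_2·(-1) + e_3·(-1) + e_4·(2) = 0
Solving this homogeneous linear system for the smallest-integer solution (first nonzero entry positive) gives (2, 3, -1, 1).

(2, 3, -1, 1)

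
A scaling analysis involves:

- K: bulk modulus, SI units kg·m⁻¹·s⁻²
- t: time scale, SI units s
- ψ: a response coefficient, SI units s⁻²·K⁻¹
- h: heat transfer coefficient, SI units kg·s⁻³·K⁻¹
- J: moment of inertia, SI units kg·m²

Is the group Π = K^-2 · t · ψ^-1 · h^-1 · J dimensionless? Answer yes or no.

no

Sum the exponent of each base dimension across the product:
  M: −2·[K]_M + [t]_M − [ψ]_M − [h]_M + [J]_M = −2·(1) + (0) − (0) − (1) + (1) = -2
  L: −2·[K]_L + [t]_L − [ψ]_L − [h]_L + [J]_L = −2·(-1) + (0) − (0) − (0) + (2) = 4
  T: −2·[K]_T + [t]_T − [ψ]_T − [h]_T + [J]_T = −2·(-2) + (1) − (-2) − (-3) + (0) = 10
  Θ: −2·[K]_Θ + [t]_Θ − [ψ]_Θ − [h]_Θ + [J]_Θ = −2·(0) + (0) − (-1) − (-1) + (0) = 2
Net dimensions [M⁻² L⁴ T¹⁰ Θ²] ≠ [1] — not dimensionless.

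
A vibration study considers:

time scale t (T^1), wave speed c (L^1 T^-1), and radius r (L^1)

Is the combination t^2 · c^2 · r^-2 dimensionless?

yes

Sum the exponent of each base dimension across the product:
  L: 2·[t]_L + 2·[c]_L − 2·[r]_L = 2·(0) + 2·(1) − 2·(1) = 0
  T: 2·[t]_T + 2·[c]_T − 2·[r]_T = 2·(1) + 2·(-1) − 2·(0) = 0
All base exponents vanish — dimensionless.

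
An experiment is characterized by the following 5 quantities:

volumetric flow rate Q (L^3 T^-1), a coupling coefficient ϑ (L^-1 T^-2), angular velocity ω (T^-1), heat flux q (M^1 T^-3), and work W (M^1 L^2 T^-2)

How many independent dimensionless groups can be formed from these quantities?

2

There are 5 variables and 3 base dimensions (M, L, T).
The dimension matrix has rank 3.
Independent dimensionless groups: 5 − 3 = 2.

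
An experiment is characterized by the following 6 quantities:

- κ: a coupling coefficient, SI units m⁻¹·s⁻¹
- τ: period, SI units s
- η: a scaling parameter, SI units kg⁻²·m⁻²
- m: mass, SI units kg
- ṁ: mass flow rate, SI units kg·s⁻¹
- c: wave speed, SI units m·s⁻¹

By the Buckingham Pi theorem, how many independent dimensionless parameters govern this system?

There are 6 variables and 3 base dimensions (M, L, T).
The dimension matrix has rank 3.
Independent dimensionless groups: 6 − 3 = 3.

3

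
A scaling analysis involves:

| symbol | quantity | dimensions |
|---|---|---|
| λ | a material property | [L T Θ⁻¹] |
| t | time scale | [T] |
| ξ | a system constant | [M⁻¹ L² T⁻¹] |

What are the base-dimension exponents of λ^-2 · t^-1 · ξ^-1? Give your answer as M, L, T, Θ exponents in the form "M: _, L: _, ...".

M: 1, L: -4, T: -2, Θ: 2

Collect each base-dimension exponent across the product:
  M: −2·(0) − (0) − (-1) = 1
  L: −2·(1) − (0) − (2) = -4
  T: −2·(1) − (1) − (-1) = -2
  Θ: −2·(-1) − (0) − (0) = 2
So the dimensions are [M L⁻⁴ T⁻² Θ²].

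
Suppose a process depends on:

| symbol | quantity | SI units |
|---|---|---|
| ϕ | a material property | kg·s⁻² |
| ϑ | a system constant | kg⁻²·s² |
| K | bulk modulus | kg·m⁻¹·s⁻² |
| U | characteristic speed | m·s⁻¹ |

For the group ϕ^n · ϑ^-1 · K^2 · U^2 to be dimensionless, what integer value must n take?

Balance the M exponent: (1)·n from ϕ, plus −(-2) + 2·(1) + 2·(0) = 4 from the rest, must sum to zero.
n + 4 = 0, so n = -4.

-4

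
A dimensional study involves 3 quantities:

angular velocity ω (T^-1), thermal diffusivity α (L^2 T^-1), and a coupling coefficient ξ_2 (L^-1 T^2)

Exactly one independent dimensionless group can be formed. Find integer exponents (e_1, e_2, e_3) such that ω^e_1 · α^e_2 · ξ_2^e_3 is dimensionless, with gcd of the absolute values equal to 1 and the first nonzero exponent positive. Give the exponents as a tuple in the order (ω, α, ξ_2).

(3, 1, 2)

L: e_1·(0) + e_2·(2) + e_3·(-1) = 0
T: e_1·(-1) + e_2·(-1) + e_3·(2) = 0
Solving this homogeneous linear system for the smallest-integer solution (first nonzero entry positive) gives (3, 1, 2).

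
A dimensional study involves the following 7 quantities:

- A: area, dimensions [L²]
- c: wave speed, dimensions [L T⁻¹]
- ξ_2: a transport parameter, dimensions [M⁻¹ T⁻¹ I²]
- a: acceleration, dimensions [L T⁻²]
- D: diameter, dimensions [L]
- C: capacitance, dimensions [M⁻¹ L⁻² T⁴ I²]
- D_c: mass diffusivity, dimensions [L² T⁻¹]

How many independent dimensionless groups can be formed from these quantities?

4

There are 7 variables and 4 base dimensions (M, L, T, I).
The dimension matrix has rank 3 (less than 4: the dimension vectors are linearly dependent).
Independent dimensionless groups: 7 − 3 = 4.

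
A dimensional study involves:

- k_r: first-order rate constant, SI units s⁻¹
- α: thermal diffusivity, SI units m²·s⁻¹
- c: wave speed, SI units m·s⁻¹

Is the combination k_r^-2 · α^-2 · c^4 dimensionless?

yes

Sum the exponent of each base dimension across the product:
  M: −2·[k_r]_M − 2·[α]_M + 4·[c]_M = −2·(0) − 2·(0) + 4·(0) = 0
  L: −2·[k_r]_L − 2·[α]_L + 4·[c]_L = −2·(0) − 2·(2) + 4·(1) = 0
  T: −2·[k_r]_T − 2·[α]_T + 4·[c]_T = −2·(-1) − 2·(-1) + 4·(-1) = 0
  N: −2·[k_r]_N − 2·[α]_N + 4·[c]_N = −2·(0) − 2·(0) + 4·(0) = 0
All base exponents vanish — dimensionless.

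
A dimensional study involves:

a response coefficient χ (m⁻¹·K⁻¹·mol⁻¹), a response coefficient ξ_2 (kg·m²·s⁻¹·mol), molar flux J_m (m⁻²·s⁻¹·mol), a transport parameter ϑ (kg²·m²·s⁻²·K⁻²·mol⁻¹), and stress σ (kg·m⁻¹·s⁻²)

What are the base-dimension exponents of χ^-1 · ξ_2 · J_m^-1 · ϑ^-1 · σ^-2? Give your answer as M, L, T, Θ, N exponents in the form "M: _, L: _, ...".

Collect each base-dimension exponent across the product:
  M: −(0) + (1) − (0) − (2) − 2·(1) = -3
  L: −(-1) + (2) − (-2) − (2) − 2·(-1) = 5
  T: −(0) + (-1) − (-1) − (-2) − 2·(-2) = 6
  Θ: −(-1) + (0) − (0) − (-2) − 2·(0) = 3
  N: −(-1) + (1) − (1) − (-1) − 2·(0) = 2
So the dimensions are [M⁻³ L⁵ T⁶ Θ³ N²].

M: -3, L: 5, T: 6, Θ: 3, N: 2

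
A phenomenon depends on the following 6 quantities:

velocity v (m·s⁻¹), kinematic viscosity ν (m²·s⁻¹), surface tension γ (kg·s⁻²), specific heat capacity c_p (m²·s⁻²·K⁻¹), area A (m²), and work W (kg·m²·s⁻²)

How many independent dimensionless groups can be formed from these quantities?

2

There are 6 variables and 4 base dimensions (M, L, T, Θ).
The dimension matrix has rank 4.
Independent dimensionless groups: 6 − 4 = 2.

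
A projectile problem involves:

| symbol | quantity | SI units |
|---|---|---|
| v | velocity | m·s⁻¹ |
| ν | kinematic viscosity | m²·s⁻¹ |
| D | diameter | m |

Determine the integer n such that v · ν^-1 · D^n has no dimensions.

1

Balance the L exponent: (1)·n from D, plus (1) − (2) = -1 from the rest, must sum to zero.
n − 1 = 0, so n = 1.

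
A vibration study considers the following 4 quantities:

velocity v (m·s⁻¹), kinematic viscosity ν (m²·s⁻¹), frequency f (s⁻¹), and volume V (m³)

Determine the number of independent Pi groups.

There are 4 variables and 2 base dimensions (L, T).
The dimension matrix has rank 2.
Independent dimensionless groups: 4 − 2 = 2.

2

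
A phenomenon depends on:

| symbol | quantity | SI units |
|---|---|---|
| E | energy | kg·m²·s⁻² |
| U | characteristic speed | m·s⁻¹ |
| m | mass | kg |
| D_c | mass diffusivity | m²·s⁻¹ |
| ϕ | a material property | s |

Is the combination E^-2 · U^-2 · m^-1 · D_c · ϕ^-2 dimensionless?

Sum the exponent of each base dimension across the product:
  M: −2·[E]_M − 2·[U]_M − [m]_M + [D_c]_M − 2·[ϕ]_M = −2·(1) − 2·(0) − (1) + (0) − 2·(0) = -3
  L: −2·[E]_L − 2·[U]_L − [m]_L + [D_c]_L − 2·[ϕ]_L = −2·(2) − 2·(1) − (0) + (2) − 2·(0) = -4
  T: −2·[E]_T − 2·[U]_T − [m]_T + [D_c]_T − 2·[ϕ]_T = −2·(-2) − 2·(-1) − (0) + (-1) − 2·(1) = 3
Net dimensions [M⁻³ L⁻⁴ T³] ≠ [1] — not dimensionless.

no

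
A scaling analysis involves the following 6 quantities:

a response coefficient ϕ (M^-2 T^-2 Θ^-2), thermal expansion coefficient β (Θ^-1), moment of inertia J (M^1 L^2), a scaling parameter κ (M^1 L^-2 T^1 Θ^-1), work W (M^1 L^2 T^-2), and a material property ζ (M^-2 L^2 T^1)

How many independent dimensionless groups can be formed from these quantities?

There are 6 variables and 4 base dimensions (M, L, T, Θ).
The dimension matrix has rank 4.
Independent dimensionless groups: 6 − 4 = 2.

2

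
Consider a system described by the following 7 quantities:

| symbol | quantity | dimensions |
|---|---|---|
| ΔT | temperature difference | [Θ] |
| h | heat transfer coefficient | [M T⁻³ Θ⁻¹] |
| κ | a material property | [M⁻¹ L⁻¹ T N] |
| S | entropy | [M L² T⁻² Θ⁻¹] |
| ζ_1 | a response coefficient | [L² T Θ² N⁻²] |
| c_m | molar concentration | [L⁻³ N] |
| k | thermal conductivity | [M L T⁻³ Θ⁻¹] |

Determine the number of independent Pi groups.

2

There are 7 variables and 5 base dimensions (M, L, T, Θ, N).
The dimension matrix has rank 5.
Independent dimensionless groups: 7 − 5 = 2.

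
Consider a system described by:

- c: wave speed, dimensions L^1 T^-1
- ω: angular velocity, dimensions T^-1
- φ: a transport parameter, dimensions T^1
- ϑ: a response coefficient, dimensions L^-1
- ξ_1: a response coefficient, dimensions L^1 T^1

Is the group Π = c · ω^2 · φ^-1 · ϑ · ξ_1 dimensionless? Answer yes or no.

Sum the exponent of each base dimension across the product:
  L: [c]_L + 2·[ω]_L − [φ]_L + [ϑ]_L + [ξ_1]_L = (1) + 2·(0) − (0) + (-1) + (1) = 1
  T: [c]_T + 2·[ω]_T − [φ]_T + [ϑ]_T + [ξ_1]_T = (-1) + 2·(-1) − (1) + (0) + (1) = -3
Net dimensions [L T⁻³] ≠ [1] — not dimensionless.

no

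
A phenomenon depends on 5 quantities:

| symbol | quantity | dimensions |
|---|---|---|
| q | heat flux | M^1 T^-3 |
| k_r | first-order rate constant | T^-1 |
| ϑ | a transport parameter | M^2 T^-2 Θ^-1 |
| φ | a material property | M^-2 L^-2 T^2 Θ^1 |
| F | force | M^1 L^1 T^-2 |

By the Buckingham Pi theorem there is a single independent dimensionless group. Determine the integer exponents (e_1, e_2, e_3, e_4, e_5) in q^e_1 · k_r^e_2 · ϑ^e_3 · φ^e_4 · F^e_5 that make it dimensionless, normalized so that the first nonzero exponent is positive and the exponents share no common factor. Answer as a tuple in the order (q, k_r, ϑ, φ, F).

(2, -2, -1, -1, -2)

M: e_1·(1) + e_2·(0) + e_3·(2) + e_4·(-2) + e_5·(1) = 0
L: e_1·(0) + e_2·(0) + e_3·(0) + e_4·(-2) + e_5·(1) = 0
T: e_1·(-3) + e_2·(-1) + e_3·(-2) + e_4·(2) + e_5·(-2) = 0
Θ: e_1·(0) + e_2·(0) + e_3·(-1) + e_4·(1) + e_5·(0) = 0
Solving this homogeneous linear system for the smallest-integer solution (first nonzero entry positive) gives (2, -2, -1, -1, -2).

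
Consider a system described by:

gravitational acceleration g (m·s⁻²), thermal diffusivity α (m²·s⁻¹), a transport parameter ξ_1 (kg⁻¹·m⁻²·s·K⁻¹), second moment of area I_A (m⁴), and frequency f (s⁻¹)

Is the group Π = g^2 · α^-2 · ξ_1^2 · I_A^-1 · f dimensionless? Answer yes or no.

no

Sum the exponent of each base dimension across the product:
  M: 2·[g]_M − 2·[α]_M + 2·[ξ_1]_M − [I_A]_M + [f]_M = 2·(0) − 2·(0) + 2·(-1) − (0) + (0) = -2
  L: 2·[g]_L − 2·[α]_L + 2·[ξ_1]_L − [I_A]_L + [f]_L = 2·(1) − 2·(2) + 2·(-2) − (4) + (0) = -10
  T: 2·[g]_T − 2·[α]_T + 2·[ξ_1]_T − [I_A]_T + [f]_T = 2·(-2) − 2·(-1) + 2·(1) − (0) + (-1) = -1
  Θ: 2·[g]_Θ − 2·[α]_Θ + 2·[ξ_1]_Θ − [I_A]_Θ + [f]_Θ = 2·(0) − 2·(0) + 2·(-1) − (0) + (0) = -2
Net dimensions [M⁻² L⁻¹⁰ T⁻¹ Θ⁻²] ≠ [1] — not dimensionless.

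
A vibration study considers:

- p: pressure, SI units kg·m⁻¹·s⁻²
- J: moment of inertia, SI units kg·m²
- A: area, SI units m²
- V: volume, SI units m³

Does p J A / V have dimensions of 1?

no

Sum the exponent of each base dimension across the product:
  M: [p]_M + [J]_M + [A]_M − [V]_M = (1) + (1) + (0) − (0) = 2
  L: [p]_L + [J]_L + [A]_L − [V]_L = (-1) + (2) + (2) − (3) = 0
  T: [p]_T + [J]_T + [A]_T − [V]_T = (-2) + (0) + (0) − (0) = -2
Net dimensions [M² T⁻²] ≠ [1] — not dimensionless.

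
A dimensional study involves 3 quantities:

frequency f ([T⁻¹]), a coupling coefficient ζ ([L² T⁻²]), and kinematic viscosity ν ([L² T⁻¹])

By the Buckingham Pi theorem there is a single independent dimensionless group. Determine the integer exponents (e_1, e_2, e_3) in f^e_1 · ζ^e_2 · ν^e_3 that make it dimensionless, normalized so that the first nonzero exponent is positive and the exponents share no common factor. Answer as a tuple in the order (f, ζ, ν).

(1, -1, 1)

L: e_1·(0) + e_2·(2) + e_3·(2) = 0
T: e_1·(-1) + e_2·(-2) + e_3·(-1) = 0
Solving this homogeneous linear system for the smallest-integer solution (first nonzero entry positive) gives (1, -1, 1).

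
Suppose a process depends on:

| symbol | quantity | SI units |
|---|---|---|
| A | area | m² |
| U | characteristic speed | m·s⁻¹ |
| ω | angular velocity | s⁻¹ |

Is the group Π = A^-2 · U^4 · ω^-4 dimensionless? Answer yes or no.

yes

Sum the exponent of each base dimension across the product:
  M: −2·[A]_M + 4·[U]_M − 4·[ω]_M = −2·(0) + 4·(0) − 4·(0) = 0
  L: −2·[A]_L + 4·[U]_L − 4·[ω]_L = −2·(2) + 4·(1) − 4·(0) = 0
  T: −2·[A]_T + 4·[U]_T − 4·[ω]_T = −2·(0) + 4·(-1) − 4·(-1) = 0
All base exponents vanish — dimensionless.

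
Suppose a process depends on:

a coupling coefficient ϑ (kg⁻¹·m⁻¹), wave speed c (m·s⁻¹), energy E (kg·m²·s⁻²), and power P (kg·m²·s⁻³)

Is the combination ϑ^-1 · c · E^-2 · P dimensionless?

yes

Sum the exponent of each base dimension across the product:
  M: −[ϑ]_M + [c]_M − 2·[E]_M + [P]_M = −(-1) + (0) − 2·(1) + (1) = 0
  L: −[ϑ]_L + [c]_L − 2·[E]_L + [P]_L = −(-1) + (1) − 2·(2) + (2) = 0
  T: −[ϑ]_T + [c]_T − 2·[E]_T + [P]_T = −(0) + (-1) − 2·(-2) + (-3) = 0
All base exponents vanish — dimensionless.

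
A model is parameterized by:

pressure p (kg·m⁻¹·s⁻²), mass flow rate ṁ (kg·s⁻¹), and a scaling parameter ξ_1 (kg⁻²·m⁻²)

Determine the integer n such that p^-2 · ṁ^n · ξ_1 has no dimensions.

Balance the M exponent: (1)·n from ṁ, plus −2·(1) + (-2) = -4 from the rest, must sum to zero.
n − 4 = 0, so n = 4.

4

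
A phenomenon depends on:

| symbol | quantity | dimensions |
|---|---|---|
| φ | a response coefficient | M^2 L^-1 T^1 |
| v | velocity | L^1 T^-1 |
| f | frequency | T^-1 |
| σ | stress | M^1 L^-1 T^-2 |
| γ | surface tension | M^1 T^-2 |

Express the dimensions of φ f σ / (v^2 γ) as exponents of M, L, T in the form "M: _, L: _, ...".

Collect each base-dimension exponent across the product:
  M: (2) − 2·(0) + (0) + (1) − (1) = 2
  L: (-1) − 2·(1) + (0) + (-1) − (0) = -4
  T: (1) − 2·(-1) + (-1) + (-2) − (-2) = 2
So the dimensions are [M² L⁻⁴ T²].

M: 2, L: -4, T: 2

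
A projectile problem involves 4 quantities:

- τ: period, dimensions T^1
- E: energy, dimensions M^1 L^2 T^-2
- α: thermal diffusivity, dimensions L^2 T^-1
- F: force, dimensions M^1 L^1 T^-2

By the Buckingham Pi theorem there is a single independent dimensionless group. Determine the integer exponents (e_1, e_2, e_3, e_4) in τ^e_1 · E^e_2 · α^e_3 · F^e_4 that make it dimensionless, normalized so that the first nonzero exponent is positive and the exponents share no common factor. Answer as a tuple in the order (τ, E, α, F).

(1, -2, 1, 2)

M: e_1·(0) + e_2·(1) + e_3·(0) + e_4·(1) = 0
L: e_1·(0) + e_2·(2) + e_3·(2) + e_4·(1) = 0
T: e_1·(1) + e_2·(-2) + e_3·(-1) + e_4·(-2) = 0
Solving this homogeneous linear system for the smallest-integer solution (first nonzero entry positive) gives (1, -2, 1, 2).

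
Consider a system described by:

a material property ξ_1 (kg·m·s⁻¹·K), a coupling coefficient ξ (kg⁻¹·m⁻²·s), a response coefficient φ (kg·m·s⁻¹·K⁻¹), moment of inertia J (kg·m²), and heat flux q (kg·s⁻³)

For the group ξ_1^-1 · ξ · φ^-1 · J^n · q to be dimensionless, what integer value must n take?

Balance the M exponent: (1)·n from J, plus −(1) + (-1) − (1) + (1) = -2 from the rest, must sum to zero.
n − 2 = 0, so n = 2.

2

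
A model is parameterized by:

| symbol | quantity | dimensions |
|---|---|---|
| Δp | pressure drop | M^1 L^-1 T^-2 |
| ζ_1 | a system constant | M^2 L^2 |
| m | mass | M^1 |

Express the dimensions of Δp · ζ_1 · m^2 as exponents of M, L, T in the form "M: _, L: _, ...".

M: 5, L: 1, T: -2

Collect each base-dimension exponent across the product:
  M: (1) + (2) + 2·(1) = 5
  L: (-1) + (2) + 2·(0) = 1
  T: (-2) + (0) + 2·(0) = -2
So the dimensions are [M⁵ L T⁻²].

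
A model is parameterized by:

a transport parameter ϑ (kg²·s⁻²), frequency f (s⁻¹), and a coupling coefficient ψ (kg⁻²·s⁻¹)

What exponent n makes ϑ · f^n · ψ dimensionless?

Balance the T exponent: (-1)·n from f, plus (-2) + (-1) = -3 from the rest, must sum to zero.
−n − 3 = 0, so n = -3.

-3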